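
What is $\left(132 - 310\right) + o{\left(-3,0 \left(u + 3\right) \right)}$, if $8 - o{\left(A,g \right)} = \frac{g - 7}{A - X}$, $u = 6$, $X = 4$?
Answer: $-171$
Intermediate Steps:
$o{\left(A,g \right)} = 8 - \frac{-7 + g}{-4 + A}$ ($o{\left(A,g \right)} = 8 - \frac{g - 7}{A - 4} = 8 - \frac{-7 + g}{A - 4} = 8 - \frac{-7 + g}{-4 + A}$)
$\left(132 - 310\right) + o{\left(-3,0 \left(u + 3\right) \right)} = \left(132 - 310\right) + \frac{-25 - 0 \left(6 + 3\right) + 8 \left(-3\right)}{-4 - 3} = -178 + \frac{-25 - 0 \cdot 9 - 24}{-7} = -178 - \frac{-25 - 0 - 24}{7} = -178 - \frac{-25 + 0 - 24}{7} = -178 - -7 = -178 + 7 = -171$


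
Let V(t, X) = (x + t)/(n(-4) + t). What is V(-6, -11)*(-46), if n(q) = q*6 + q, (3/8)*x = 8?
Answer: 1058/51 ≈ 20.745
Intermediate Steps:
x = 64/3 (x = (8/3)*8 = 64/3 ≈ 21.333)
n(q) = 7*q (n(q) = 6*q + q = 7*q)
V(t, X) = (64/3 + t)/(-28 + t) (V(t, X) = (64/3 + t)/(7*(-4) + t) = (64/3 + t)/(-28 + t))
V(-6, -11)*(-46) = ((64/3 - 6)/(-28 - 6))*(-46) = ((46/3)/(-34))*(-46) = -1/34*46/3*(-46) = -23/51*(-46) = 1058/51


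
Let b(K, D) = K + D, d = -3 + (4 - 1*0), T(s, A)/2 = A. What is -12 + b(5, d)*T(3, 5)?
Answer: 48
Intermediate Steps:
T(s, A) = 2*A
d = 1 (d = -3 + (4 + 0) = -3 + 4 = 1)
b(K, D) = D + K
-12 + b(5, d)*T(3, 5) = -12 + (1 + 5)*(2*5) = -12 + 6*10 = -12 + 60 = 48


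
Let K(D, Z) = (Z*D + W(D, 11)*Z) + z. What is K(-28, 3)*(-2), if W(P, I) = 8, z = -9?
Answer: 138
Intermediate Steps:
K(D, Z) = -9 + 8*Z + D*Z (K(D, Z) = (Z*D + 8*Z) - 9 = (D*Z + 8*Z) - 9 = (8*Z + D*Z) - 9 = -9 + 8*Z + D*Z)
K(-28, 3)*(-2) = (-9 + 8*3 - 28*3)*(-2) = (-9 + 24 - 84)*(-2) = -69*(-2) = 138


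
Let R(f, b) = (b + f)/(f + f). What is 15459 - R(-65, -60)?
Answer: 401909/26 ≈ 15458.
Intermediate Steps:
R(f, b) = (b + f)/(2*f) (R(f, b) = (b + f)/((2*f)) = (b + f)*(1/(2*f)) = (b + f)/(2*f))
15459 - R(-65, -60) = 15459 - (-60 - 65)/(2*(-65)) = 15459 - (-1)*(-125)/(2*65) = 15459 - 1*25/26 = 15459 - 25/26 = 401909/26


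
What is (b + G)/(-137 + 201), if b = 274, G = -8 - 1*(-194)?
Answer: 115/16 ≈ 7.1875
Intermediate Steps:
G = 186 (G = -8 + 194 = 186)
(b + G)/(-137 + 201) = (274 + 186)/(-137 + 201) = 460/64 = 460*(1/64) = 115/16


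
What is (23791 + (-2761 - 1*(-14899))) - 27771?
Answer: 8158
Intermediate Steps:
(23791 + (-2761 - 1*(-14899))) - 27771 = (23791 + (-2761 + 14899)) - 27771 = (23791 + 12138) - 27771 = 35929 - 27771 = 8158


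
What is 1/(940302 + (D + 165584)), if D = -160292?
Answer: 1/945594 ≈ 1.0575e-6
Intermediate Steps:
1/(940302 + (D + 165584)) = 1/(940302 + (-160292 + 165584)) = 1/(940302 + 5292) = 1/945594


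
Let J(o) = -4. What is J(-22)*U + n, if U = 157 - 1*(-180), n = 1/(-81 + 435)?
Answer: -477191/354 ≈ -1348.0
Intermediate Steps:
n = 1/354 ≈ 0.0028249
U = 337 (U = 157 + 180 = 337)
J(-22)*U + n = -4*337 + 1/354 = -1348 + 1/354 = -477191/354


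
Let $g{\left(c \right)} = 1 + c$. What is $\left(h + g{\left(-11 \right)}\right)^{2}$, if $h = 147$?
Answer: $18769$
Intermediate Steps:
$\left(h + g{\left(-11 \right)}\right)^{2} = \left(147 + \left(1 - 11\right)\right)^{2} = \left(147 - 10\right)^{2} = 137^{2} = 18769$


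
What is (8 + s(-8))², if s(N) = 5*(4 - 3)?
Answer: 169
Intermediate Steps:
s(N) = 5 (s(N) = 5*1 = 5)
(8 + s(-8))² = (8 + 5)² = 13² = 169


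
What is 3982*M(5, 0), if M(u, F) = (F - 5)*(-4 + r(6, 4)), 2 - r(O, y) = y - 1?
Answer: 99550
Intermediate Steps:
r(O, y) = 3 - y (r(O, y) = 2 - (y - 1) = 2 - (-1 + y) = 2 + (1 - y) = 3 - y)
M(u, F) = 25 - 5*F (M(u, F) = (F - 5)*(-4 + (3 - 1*4)) = (-5 + F)*(-4 + (3 - 4)) = (-5 + F)*(-4 - 1) = (-5 + F)*(-5) = 25 - 5*F)
3982*M(5, 0) = 3982*(25 - 5*0) = 3982*(25 + 0) = 3982*25 = 99550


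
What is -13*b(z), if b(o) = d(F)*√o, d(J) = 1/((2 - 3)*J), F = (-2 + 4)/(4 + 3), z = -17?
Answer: 91*I*√17/2 ≈ 187.6*I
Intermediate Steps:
F = 2/7 ≈ 0.28571
d(J) = -1/J (d(J) = 1/((-1)*J) = -1/J)
b(o) = -7*√o/2 (b(o) = (-1/2/7)*√o = (-1*7/2)*√o = -7*√o/2)
-13*b(z) = -(-91)*√(-17)/2 = -(-91)*I*√17/2 = 91*I*√17/2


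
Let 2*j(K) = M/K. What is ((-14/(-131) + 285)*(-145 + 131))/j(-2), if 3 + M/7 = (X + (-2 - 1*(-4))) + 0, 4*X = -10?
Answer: -597584/917 ≈ -651.67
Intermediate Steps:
X = -5/2 (X = (¼)*(-10) = -5/2 ≈ -2.5000)
M = -49/2 (M = -21 + 7*((-5/2 + (-2 - 1*(-4))) + 0) = -21 + 7*((-5/2 + (-2 + 4)) + 0) = -21 + 7*((-5/2 + 2) + 0) = -21 + 7*(-½ + 0) = -21 + 7*(-½) = -21 - 7/2 = -49/2 ≈ -24.500)
j(K) = -49/(4*K) (j(K) = (-49/(2*K))/2 = -49/(4*K))
((-14/(-131) + 285)*(-145 + 131))/j(-2) = ((-14/(-131) + 285)*(-145 + 131))/((-49/4/(-2))) = ((-14*(-1/131) + 285)*(-14))/((-49/4*(-½))) = ((14/131 + 285)*(-14))/(49/8) = ((37349/131)*(-14))*(8/49) = -522886/131*8/49 = -597584/917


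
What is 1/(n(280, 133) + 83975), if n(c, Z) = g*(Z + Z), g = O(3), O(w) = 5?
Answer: 1/85305 ≈ 1.1723e-5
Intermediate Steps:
g = 5
n(c, Z) = 10*Z (n(c, Z) = 5*(Z + Z) = 5*(2*Z) = 10*Z)
1/(n(280, 133) + 83975) = 1/(10*133 + 83975) = 1/(1330 + 83975) = 1/85305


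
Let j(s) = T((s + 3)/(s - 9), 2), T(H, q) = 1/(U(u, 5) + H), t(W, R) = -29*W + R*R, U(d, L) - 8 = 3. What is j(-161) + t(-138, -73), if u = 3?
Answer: 9461719/1014 ≈ 9331.1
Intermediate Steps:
U(d, L) = 11 (U(d, L) = 8 + 3 = 11)
t(W, R) = R**2 - 29*W (t(W, R) = -29*W + R**2 = R**2 - 29*W)
T(H, q) = 1/(11 + H)
j(s) = 1/(11 + (3 + s)/(-9 + s)) (j(s) = 1/(11 + (s + 3)/(s - 9)) = 1/(11 + (3 + s)/(-9 + s)))
j(-161) + t(-138, -73) = (-9 - 161)/(12*(-8 - 161)) + ((-73)**2 - 29*(-138)) = (1/12)*(-170)/(-169) + (5329 + 4002) = (1/12)*(-1/169)*(-170) + 9331 = 85/1014 + 9331 = 9461719/1014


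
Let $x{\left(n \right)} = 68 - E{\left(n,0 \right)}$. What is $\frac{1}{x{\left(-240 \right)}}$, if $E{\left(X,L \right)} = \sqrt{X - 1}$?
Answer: $\frac{68}{4865} + \frac{i \sqrt{241}}{4865} \approx 0.013977 + 0.003191 i$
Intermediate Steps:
$E{\left(X,L \right)} = \sqrt{-1 + X}$
$x{\left(n \right)} = 68 - \sqrt{-1 + n}$
$\frac{1}{x{\left(-240 \right)}} = \frac{1}{68 - \sqrt{-1 - 240}} = \frac{1}{68 - \sqrt{-241}} = \frac{1}{68 - i \sqrt{241}}$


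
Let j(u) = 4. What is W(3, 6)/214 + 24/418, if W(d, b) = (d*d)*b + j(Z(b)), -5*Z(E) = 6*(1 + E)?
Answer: 7345/22363 ≈ 0.32844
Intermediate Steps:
Z(E) = -6/5 - 6*E/5 (Z(E) = -6*(1 + E)/5 = -(6 + 6*E)/5 = -6/5 - 6*E/5)
W(d, b) = 4 + b*d² (W(d, b) = (d*d)*b + 4 = d²*b + 4 = b*d² + 4 = 4 + b*d²)
W(3, 6)/214 + 24/418 = (4 + 6*3²)/214 + 24/418 = (4 + 6*9)*(1/214) + 24*(1/418) = (4 + 54)*(1/214) + 12/209 = 58*(1/214) + 12/209 = 29/107 + 12/209 = 7345/22363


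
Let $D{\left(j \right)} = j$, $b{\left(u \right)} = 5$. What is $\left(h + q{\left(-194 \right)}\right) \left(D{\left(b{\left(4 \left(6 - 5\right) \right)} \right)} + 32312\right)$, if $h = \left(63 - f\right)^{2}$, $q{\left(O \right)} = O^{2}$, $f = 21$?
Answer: $1273289800$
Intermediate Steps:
$h = 1764$ ($h = \left(63 - 21\right)^{2} = 42^{2} = 1764$)
$\left(h + q{\left(-194 \right)}\right) \left(D{\left(b{\left(4 \left(6 - 5\right) \right)} \right)} + 32312\right) = \left(1764 + \left(-194\right)^{2}\right) \left(5 + 32312\right) = \left(1764 + 37636\right) 32317 = 39400 \cdot 32317 = 1273289800$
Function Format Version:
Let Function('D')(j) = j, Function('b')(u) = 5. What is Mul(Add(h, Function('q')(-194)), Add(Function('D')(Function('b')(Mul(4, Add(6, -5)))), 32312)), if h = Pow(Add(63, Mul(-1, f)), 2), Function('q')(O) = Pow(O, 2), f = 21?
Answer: 1273289800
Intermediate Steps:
h = 1764 (h = Pow(Add(63, Mul(-1, 21)), 2) = Pow(Add(63, -21), 2) = Pow(42, 2) = 1764)
Mul(Add(h, Function('q')(-194)), Add(Function('D')(Function('b')(Mul(4, Add(6, -5)))), 32312)) = Mul(Add(1764, Pow(-194, 2)), Add(5, 32312)) = Mul(Add(1764, 37636), 32317) = Mul(39400, 32317) = 1273289800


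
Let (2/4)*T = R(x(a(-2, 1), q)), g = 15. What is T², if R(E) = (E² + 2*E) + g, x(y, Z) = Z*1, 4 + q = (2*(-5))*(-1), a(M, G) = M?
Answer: 15876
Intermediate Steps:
q = 6 (q = -4 + (2*(-5))*(-1) = -4 - 10*(-1) = -4 + 10 = 6)
x(y, Z) = Z
R(E) = 15 + E² + 2*E (R(E) = (E² + 2*E) + 15 = 15 + E² + 2*E)
T = 126 (T = 2*(15 + 6² + 2*6) = 2*(15 + 36 + 12) = 2*63 = 126)
T² = 126² = 15876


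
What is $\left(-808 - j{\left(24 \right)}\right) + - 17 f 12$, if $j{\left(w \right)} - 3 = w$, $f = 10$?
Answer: $-2875$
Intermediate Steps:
$j{\left(w \right)} = 3 + w$
$\left(-808 - j{\left(24 \right)}\right) + - 17 f 12 = \left(-808 - \left(3 + 24\right)\right) + \left(-17\right) 10 \cdot 12 = \left(-808 - 27\right) - 2040 = -835 - 2040 = -2875$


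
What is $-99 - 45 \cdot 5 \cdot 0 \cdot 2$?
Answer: $-99$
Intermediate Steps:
$-99 - 45 \cdot 5 \cdot 0 \cdot 2 = -99 - 45 \cdot 0 \cdot 2 = -99 - 0 = -99 + 0 = -99$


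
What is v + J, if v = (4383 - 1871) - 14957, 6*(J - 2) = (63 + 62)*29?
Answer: -71033/6 ≈ -11839.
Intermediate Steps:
J = 3637/6 (J = 2 + ((63 + 62)*29)/6 = 2 + (125*29)/6 = 2 + (1/6)*3625 = 2 + 3625/6 = 3637/6 ≈ 606.17)
v = -12445 (v = 2512 - 14957 = -12445)
v + J = -12445 + 3637/6 = -71033/6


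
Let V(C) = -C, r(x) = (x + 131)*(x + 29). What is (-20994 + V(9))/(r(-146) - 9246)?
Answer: 7001/2497 ≈ 2.8038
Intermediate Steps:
r(x) = (29 + x)*(131 + x) (r(x) = (131 + x)*(29 + x) = (29 + x)*(131 + x))
(-20994 + V(9))/(r(-146) - 9246) = (-20994 - 1*9)/((3799 + (-146)² + 160*(-146)) - 9246) = (-20994 - 9)/((3799 + 21316 - 23360) - 9246) = -21003/(1755 - 9246) = -21003/(-7491) = -21003*(-1/7491) = 7001/2497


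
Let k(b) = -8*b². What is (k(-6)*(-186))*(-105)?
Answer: -5624640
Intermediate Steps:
(k(-6)*(-186))*(-105) = (-8*(-6)²*(-186))*(-105) = (-8*36*(-186))*(-105) = -288*(-186)*(-105) = 53568*(-105) = -5624640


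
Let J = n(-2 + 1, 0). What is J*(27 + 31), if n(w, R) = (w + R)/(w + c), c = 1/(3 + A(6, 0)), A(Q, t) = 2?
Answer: 145/2 ≈ 72.500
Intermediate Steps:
c = ⅕ (c = 1/(3 + 2) = 1/5 = ⅕ ≈ 0.20000)
n(w, R) = (R + w)/(⅕ + w) (n(w, R) = (w + R)/(w + ⅕) = (R + w)/(⅕ + w))
J = 5/4 (J = 5*(0 + (-2 + 1))/(1 + 5*(-2 + 1)) = 5*(0 - 1)/(1 + 5*(-1)) = 5*(-1)/(1 - 5) = 5*(-1)/(-4) = 5*(-¼)*(-1) = 5/4 ≈ 1.2500)
J*(27 + 31) = 5*(27 + 31)/4 = (5/4)*58 = 145/2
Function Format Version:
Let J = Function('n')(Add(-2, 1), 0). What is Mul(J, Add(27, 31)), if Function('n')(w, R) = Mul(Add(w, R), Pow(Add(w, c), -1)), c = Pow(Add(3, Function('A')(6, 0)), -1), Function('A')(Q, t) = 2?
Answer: Rational(145, 2) ≈ 72.500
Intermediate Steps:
c = Rational(1, 5) (c = Pow(Add(3, 2), -1) = Pow(5, -1) = Rational(1, 5) ≈ 0.20000)
Function('n')(w, R) = Mul(Pow(Add(Rational(1, 5), w), -1), Add(R, w)) (Function('n')(w, R) = Mul(Add(w, R), Pow(Add(w, Rational(1, 5)), -1)) = Mul(Add(R, w), Pow(Add(Rational(1, 5), w), -1)) = Mul(Pow(Add(Rational(1, 5), w), -1), Add(R, w)))
J = Rational(5, 4) (J = Mul(5, Pow(Add(1, Mul(5, Add(-2, 1))), -1), Add(0, Add(-2, 1))) = Mul(5, Pow(Add(1, Mul(5, -1)), -1), Add(0, -1)) = Mul(5, Pow(Add(1, -5), -1), -1) = Mul(5, Pow(-4, -1), -1) = Mul(5, Rational(-1, 4), -1) = Rational(5, 4) ≈ 1.2500)
Mul(J, Add(27, 31)) = Mul(Rational(5, 4), Add(27, 31)) = Mul(Rational(5, 4), 58) = Rational(145, 2)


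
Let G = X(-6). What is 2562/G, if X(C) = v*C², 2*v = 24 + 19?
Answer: 427/129 ≈ 3.3101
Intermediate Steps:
v = 43/2 (v = (24 + 19)/2 = (½)*43 = 43/2 ≈ 21.500)
X(C) = 43*C²/2
G = 774 (G = (43/2)*(-6)² = (43/2)*36 = 774)
2562/G = 2562/774 = 2562*(1/774) = 427/129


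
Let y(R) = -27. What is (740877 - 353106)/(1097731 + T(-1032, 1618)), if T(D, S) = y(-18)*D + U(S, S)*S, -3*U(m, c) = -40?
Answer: 1163313/3441505 ≈ 0.33802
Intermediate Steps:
U(m, c) = 40/3 (U(m, c) = -⅓*(-40) = 40/3)
T(D, S) = -27*D + 40*S/3
(740877 - 353106)/(1097731 + T(-1032, 1618)) = (740877 - 353106)/(1097731 + (-27*(-1032) + (40/3)*1618)) = 387771/(1097731 + (27864 + 64720/3)) = 387771/(1097731 + 148312/3) = 387771/(3441505/3) = 387771*(3/3441505) = 1163313/3441505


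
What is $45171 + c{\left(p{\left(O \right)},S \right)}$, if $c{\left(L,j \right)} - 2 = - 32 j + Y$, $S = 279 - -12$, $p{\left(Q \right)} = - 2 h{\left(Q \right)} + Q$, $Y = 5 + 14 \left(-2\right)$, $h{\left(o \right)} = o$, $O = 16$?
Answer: $35838$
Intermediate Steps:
$Y = -23$ ($Y = 5 - 28 = -23$)
$p{\left(Q \right)} = - Q$ ($p{\left(Q \right)} = - 2 Q + Q = - Q$)
$S = 291$ ($S = 279 + 12 = 291$)
$c{\left(L,j \right)} = -21 - 32 j$ ($c{\left(L,j \right)} = 2 - \left(23 + 32 j\right) = -21 - 32 j$)
$45171 + c{\left(p{\left(O \right)},S \right)} = 45171 - 9333 = 35838$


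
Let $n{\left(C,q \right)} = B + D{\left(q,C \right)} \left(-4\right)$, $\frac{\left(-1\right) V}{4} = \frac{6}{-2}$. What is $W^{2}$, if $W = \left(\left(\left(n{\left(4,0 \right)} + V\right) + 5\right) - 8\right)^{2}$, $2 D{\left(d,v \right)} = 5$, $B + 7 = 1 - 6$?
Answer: $28561$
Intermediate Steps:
$B = -12$ ($B = -7 + \left(1 - 6\right) = -7 - 5 = -12$)
$D{\left(d,v \right)} = \frac{5}{2}$ ($D{\left(d,v \right)} = \frac{1}{2} \cdot 5 = \frac{5}{2}$)
$V = 12$ ($V = - 4 \frac{6}{-2} = - 4 \cdot 6 \left(- \frac{1}{2}\right) = \left(-4\right) \left(-3\right) = 12$)
$n{\left(C,q \right)} = -22$ ($n{\left(C,q \right)} = -12 + \frac{5}{2} \left(-4\right) = -12 - 10 = -22$)
$W = 169$ ($W = \left(\left(\left(-22 + 12\right) + 5\right) - 8\right)^{2} = \left(\left(-10 + 5\right) - 8\right)^{2} = \left(-5 - 8\right)^{2} = \left(-13\right)^{2} = 169$)
$W^{2} = 169^{2} = 28561$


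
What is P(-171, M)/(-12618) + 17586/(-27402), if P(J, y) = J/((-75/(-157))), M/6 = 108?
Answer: -294571289/480220050 ≈ -0.61341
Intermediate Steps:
M = 648 (M = 6*108 = 648)
P(J, y) = 157*J/75 (P(J, y) = J/((-75*(-1/157))) = J/(75/157) = J*(157/75) = 157*J/75)
P(-171, M)/(-12618) + 17586/(-27402) = ((157/75)*(-171))/(-12618) + 17586/(-27402) = -8949/25*(-1/12618) + 17586*(-1/27402) = 2983/105150 - 2931/4567 = -294571289/480220050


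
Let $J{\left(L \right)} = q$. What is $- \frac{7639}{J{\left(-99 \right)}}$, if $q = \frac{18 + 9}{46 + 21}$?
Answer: $- \frac{511813}{27} \approx -18956.0$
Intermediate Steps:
$q = \frac{27}{67} \approx 0.40299$
$J{\left(L \right)} = \frac{27}{67}$
$- \frac{7639}{J{\left(-99 \right)}} = - \frac{7639}{\frac{27}{67}} = \left(-7639\right) \frac{67}{27} = - \frac{511813}{27}$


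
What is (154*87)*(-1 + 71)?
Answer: 937860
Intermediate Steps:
(154*87)*(-1 + 71) = 13398*70 = 937860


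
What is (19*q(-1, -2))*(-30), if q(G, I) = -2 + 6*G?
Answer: 4560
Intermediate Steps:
(19*q(-1, -2))*(-30) = (19*(-2 + 6*(-1)))*(-30) = (19*(-2 - 6))*(-30) = (19*(-8))*(-30) = -152*(-30) = 4560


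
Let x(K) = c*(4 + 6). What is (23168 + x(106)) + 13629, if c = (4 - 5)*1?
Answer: 36787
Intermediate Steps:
c = -1 (c = -1*1 = -1)
x(K) = -10 (x(K) = -(4 + 6) = -1*10 = -10)
(23168 + x(106)) + 13629 = (23168 - 10) + 13629 = 23158 + 13629 = 36787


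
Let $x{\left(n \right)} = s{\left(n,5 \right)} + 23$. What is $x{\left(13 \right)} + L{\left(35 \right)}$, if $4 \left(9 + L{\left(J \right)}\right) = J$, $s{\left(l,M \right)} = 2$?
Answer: $\frac{99}{4} \approx 24.75$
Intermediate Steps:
$L{\left(J \right)} = -9 + \frac{J}{4}$
$x{\left(n \right)} = 25$ ($x{\left(n \right)} = 2 + 23 = 25$)
$x{\left(13 \right)} + L{\left(35 \right)} = 25 + \left(-9 + \frac{1}{4} \cdot 35\right) = 25 + \left(-9 + \frac{35}{4}\right) = 25 - \frac{1}{4} = \frac{99}{4}$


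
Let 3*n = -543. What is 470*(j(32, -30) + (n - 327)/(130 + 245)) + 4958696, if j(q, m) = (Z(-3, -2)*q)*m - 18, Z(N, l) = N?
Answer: 472739948/75 ≈ 6.3032e+6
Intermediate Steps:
n = -181 (n = (⅓)*(-543) = -181)
j(q, m) = -18 - 3*m*q (j(q, m) = (-3*q)*m - 18 = -3*m*q - 18 = -18 - 3*m*q)
470*(j(32, -30) + (n - 327)/(130 + 245)) + 4958696 = 470*((-18 - 3*(-30)*32) + (-181 - 327)/(130 + 245)) + 4958696 = 470*((-18 + 2880) - 508/375) + 4958696 = 470*(2862 - 508*1/375) + 4958696 = 470*(2862 - 508/375) + 4958696 = 470*(1072742/375) + 4958696 = 100837748/75 + 4958696 = 472739948/75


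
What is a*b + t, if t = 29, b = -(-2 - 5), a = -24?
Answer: -139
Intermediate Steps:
b = 7 (b = -1*(-7) = 7)
a*b + t = -24*7 + 29 = -168 + 29 = -139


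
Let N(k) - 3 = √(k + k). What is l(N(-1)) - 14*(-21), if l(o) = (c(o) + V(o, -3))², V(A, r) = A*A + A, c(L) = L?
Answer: 335 + 208*I*√2 ≈ 335.0 + 294.16*I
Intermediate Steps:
N(k) = 3 + √2*√k (N(k) = 3 + √(k + k) = 3 + √(2*k) = 3 + √2*√k)
V(A, r) = A + A² (V(A, r) = A² + A = A + A²)
l(o) = (o + o*(1 + o))²
l(N(-1)) - 14*(-21) = (3 + √2*√(-1))²*(2 + (3 + √2*√(-1)))² - 14*(-21) = (3 + √2*I)²*(2 + (3 + √2*I))² + 294 = (3 + I*√2)²*(2 + (3 + I*√2))² + 294 = (3 + I*√2)²*(5 + I*√2)² + 294 = 294 + (3 + I*√2)²*(5 + I*√2)²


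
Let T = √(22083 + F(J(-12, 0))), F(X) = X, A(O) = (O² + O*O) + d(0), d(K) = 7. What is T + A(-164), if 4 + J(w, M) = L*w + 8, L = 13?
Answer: 53799 + √21931 ≈ 53947.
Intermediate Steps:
A(O) = 7 + 2*O² (A(O) = (O² + O*O) + 7 = (O² + O²) + 7 = 2*O² + 7 = 7 + 2*O²)
J(w, M) = 4 + 13*w (J(w, M) = -4 + (13*w + 8) = -4 + (8 + 13*w) = 4 + 13*w)
T = √21931 (T = √(22083 + (4 + 13*(-12))) = √(22083 + (4 - 156)) = √(22083 - 152) = √21931 ≈ 148.09)
T + A(-164) = √21931 + (7 + 2*(-164)²) = √21931 + (7 + 2*26896) = √21931 + (7 + 53792) = √21931 + 53799 = 53799 + √21931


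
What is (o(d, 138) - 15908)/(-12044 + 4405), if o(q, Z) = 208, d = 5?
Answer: 15700/7639 ≈ 2.0552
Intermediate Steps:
(o(d, 138) - 15908)/(-12044 + 4405) = (208 - 15908)/(-12044 + 4405) = -15700/(-7639) = -15700*(-1/7639) = 15700/7639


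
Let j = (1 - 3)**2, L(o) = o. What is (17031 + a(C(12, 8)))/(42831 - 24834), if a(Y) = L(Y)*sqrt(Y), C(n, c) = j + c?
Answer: 811/857 + 8*sqrt(3)/5999 ≈ 0.94863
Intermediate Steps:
j = 4 (j = (-2)**2 = 4)
C(n, c) = 4 + c
a(Y) = Y**(3/2) (a(Y) = Y*sqrt(Y) = Y**(3/2))
(17031 + a(C(12, 8)))/(42831 - 24834) = (17031 + (4 + 8)**(3/2))/(42831 - 24834) = (17031 + 12**(3/2))/17997 = (17031 + 24*sqrt(3))*(1/17997) = 811/857 + 8*sqrt(3)/5999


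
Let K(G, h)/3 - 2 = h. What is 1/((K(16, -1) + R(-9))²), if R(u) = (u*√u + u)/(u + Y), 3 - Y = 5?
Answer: 13915/690561 - 3388*I/76729 ≈ 0.02015 - 0.044155*I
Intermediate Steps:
Y = -2 (Y = 3 - 1*5 = 3 - 5 = -2)
K(G, h) = 6 + 3*h
R(u) = (u + u^(3/2))/(-2 + u) (R(u) = (u*√u + u)/(u - 2) = (u^(3/2) + u)/(-2 + u) = (u + u^(3/2))/(-2 + u))
1/((K(16, -1) + R(-9))²) = 1/(((6 + 3*(-1)) + (-9 + (-9)^(3/2))/(-2 - 9))²) = 1/(((6 - 3) + (-9 - 27*I)/(-11))²) = 1/((3 - (-9 - 27*I)/11)²) = 1/((3 + (9/11 + 27*I/11))²) = 1/((42/11 + 27*I/11)²) = (42/11 + 27*I/11)⁻²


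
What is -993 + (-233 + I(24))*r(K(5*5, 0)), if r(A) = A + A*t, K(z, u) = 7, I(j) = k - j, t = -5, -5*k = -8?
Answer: 30791/5 ≈ 6158.2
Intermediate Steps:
k = 8/5 (k = -⅕*(-8) = 8/5 ≈ 1.6000)
I(j) = 8/5 - j
r(A) = -4*A (r(A) = A + A*(-5) = A - 5*A = -4*A)
-993 + (-233 + I(24))*r(K(5*5, 0)) = -993 + (-233 + (8/5 - 1*24))*(-4*7) = -993 + (-233 + (8/5 - 24))*(-28) = -993 + (-233 - 112/5)*(-28) = -993 - 1277/5*(-28) = -993 + 35756/5 = 30791/5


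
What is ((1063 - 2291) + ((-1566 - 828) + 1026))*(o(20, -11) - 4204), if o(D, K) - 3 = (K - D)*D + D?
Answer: 12463396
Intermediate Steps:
o(D, K) = 3 + D + D*(K - D) (o(D, K) = 3 + ((K - D)*D + D) = 3 + (D*(K - D) + D) = 3 + (D + D*(K - D)) = 3 + D + D*(K - D))
((1063 - 2291) + ((-1566 - 828) + 1026))*(o(20, -11) - 4204) = ((1063 - 2291) + ((-1566 - 828) + 1026))*((3 + 20 - 1*20² + 20*(-11)) - 4204) = (-1228 + (-2394 + 1026))*((3 + 20 - 1*400 - 220) - 4204) = (-1228 - 1368)*((3 + 20 - 400 - 220) - 4204) = -2596*(-597 - 4204) = -2596*(-4801) = 12463396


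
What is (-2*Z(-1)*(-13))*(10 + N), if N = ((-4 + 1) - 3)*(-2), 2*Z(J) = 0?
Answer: 0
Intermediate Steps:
Z(J) = 0 (Z(J) = (1/2)*0 = 0)
N = 12 (N = (-3 - 3)*(-2) = -6*(-2) = 12)
(-2*Z(-1)*(-13))*(10 + N) = (-2*0*(-13))*(10 + 12) = (0*(-13))*22 = 0*22 = 0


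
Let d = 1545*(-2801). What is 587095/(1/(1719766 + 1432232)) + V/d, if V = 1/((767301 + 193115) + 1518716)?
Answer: 19853430445858152564761399/10728555290940 ≈ 1.8505e+12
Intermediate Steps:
V = 1/2479132 (V = 1/(960416 + 1518716) = 1/2479132 ≈ 4.0337e-7)
d = -4327545
587095/(1/(1719766 + 1432232)) + V/d = 587095/(1/(1719766 + 1432232)) + (1/2479132)/(-4327545) = 587095/(1/3151998) + (1/2479132)*(-1/4327545) = 587095/(1/3151998) - 1/10728555290940 = 587095*3151998 - 1/10728555290940 = 1850522265810 - 1/10728555290940 = 19853430445858152564761399/10728555290940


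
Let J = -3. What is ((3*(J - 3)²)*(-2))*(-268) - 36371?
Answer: 21517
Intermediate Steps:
((3*(J - 3)²)*(-2))*(-268) - 36371 = ((3*(-3 - 3)²)*(-2))*(-268) - 36371 = ((3*(-6)²)*(-2))*(-268) - 36371 = ((3*36)*(-2))*(-268) - 36371 = (108*(-2))*(-268) - 36371 = -216*(-268) - 36371 = 57888 - 36371 = 21517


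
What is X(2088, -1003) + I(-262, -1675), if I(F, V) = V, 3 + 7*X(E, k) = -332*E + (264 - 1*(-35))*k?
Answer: -1004841/7 ≈ -1.4355e+5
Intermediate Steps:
X(E, k) = -3/7 - 332*E/7 + 299*k/7 (X(E, k) = -3/7 + (-332*E + (264 - 1*(-35))*k)/7 = -3/7 + (-332*E + (264 + 35)*k)/7 = -3/7 + (-332*E + 299*k)/7 = -3/7 + (-332*E/7 + 299*k/7) = -3/7 - 332*E/7 + 299*k/7)
X(2088, -1003) + I(-262, -1675) = (-3/7 - 332/7*2088 + (299/7)*(-1003)) - 1675 = (-3/7 - 693216/7 - 299897/7) - 1675 = -993116/7 - 1675 = -1004841/7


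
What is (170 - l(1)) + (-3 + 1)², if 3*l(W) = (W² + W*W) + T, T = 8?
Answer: 512/3 ≈ 170.67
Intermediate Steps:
l(W) = 8/3 + 2*W²/3 (l(W) = ((W² + W*W) + 8)/3 = ((W² + W²) + 8)/3 = (2*W² + 8)/3 = (8 + 2*W²)/3 = 8/3 + 2*W²/3)
(170 - l(1)) + (-3 + 1)² = (170 - (8/3 + (⅔)*1²)) + (-3 + 1)² = (170 - (8/3 + (⅔)*1)) + (-2)² = (170 - (8/3 + ⅔)) + 4 = (170 - 1*10/3) + 4 = (170 - 10/3) + 4 = 500/3 + 4 = 512/3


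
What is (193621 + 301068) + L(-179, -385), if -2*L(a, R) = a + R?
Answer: 494971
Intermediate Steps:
L(a, R) = -R/2 - a/2 (L(a, R) = -(a + R)/2 = -(R + a)/2 = -R/2 - a/2)
(193621 + 301068) + L(-179, -385) = (193621 + 301068) + (-1/2*(-385) - 1/2*(-179)) = 494689 + (385/2 + 179/2) = 494689 + 282 = 494971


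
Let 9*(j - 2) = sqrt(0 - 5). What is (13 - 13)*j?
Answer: 0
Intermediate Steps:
j = 2 + I*sqrt(5)/9 (j = 2 + sqrt(0 - 5)/9 = 2 + sqrt(-5)/9 = 2 + (I*sqrt(5))/9 = 2 + I*sqrt(5)/9 ≈ 2.0 + 0.24845*I)
(13 - 13)*j = (13 - 13)*(2 + I*sqrt(5)/9) = 0*(2 + I*sqrt(5)/9) = 0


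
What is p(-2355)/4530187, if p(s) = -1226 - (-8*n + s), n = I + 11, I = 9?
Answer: 1289/4530187 ≈ 0.00028454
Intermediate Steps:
n = 20 (n = 9 + 11 = 20)
p(s) = -1066 - s (p(s) = -1226 - (-8*20 + s) = -1226 - (-160 + s) = -1226 + (160 - s) = -1066 - s)
p(-2355)/4530187 = (-1066 - 1*(-2355))/4530187 = (-1066 + 2355)*(1/4530187) = 1289*(1/4530187) = 1289/4530187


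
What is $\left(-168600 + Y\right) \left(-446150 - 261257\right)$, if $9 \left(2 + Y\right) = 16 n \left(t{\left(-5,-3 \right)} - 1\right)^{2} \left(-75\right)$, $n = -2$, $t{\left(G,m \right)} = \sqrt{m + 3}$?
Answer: $\frac{357244779442}{3} \approx 1.1908 \cdot 10^{11}$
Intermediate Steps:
$t{\left(G,m \right)} = \sqrt{3 + m}$
$Y = \frac{794}{3}$ ($Y = -2 + \frac{16 \left(-2\right) \left(\sqrt{3 - 3} - 1\right)^{2} \left(-75\right)}{9} = -2 + \frac{- 32 \left(\sqrt{0} - 1\right)^{2} \left(-75\right)}{9} = -2 + \frac{- 32 \left(0 - 1\right)^{2} \left(-75\right)}{9} = -2 + \frac{- 32 \left(-1\right)^{2} \left(-75\right)}{9} = -2 + \frac{\left(-32\right) 1 \left(-75\right)}{9} = -2 + \frac{\left(-32\right) \left(-75\right)}{9} = -2 + \frac{1}{9} \cdot 2400 = -2 + \frac{800}{3} = \frac{794}{3} \approx 264.67$)
$\left(-168600 + Y\right) \left(-446150 - 261257\right) = \left(-168600 + \frac{794}{3}\right) \left(-446150 - 261257\right) = \left(- \frac{505006}{3}\right) \left(-707407\right) = \frac{357244779442}{3}$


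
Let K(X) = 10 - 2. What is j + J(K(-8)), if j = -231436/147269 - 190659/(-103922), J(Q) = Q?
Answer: 18066111489/2186355574 ≈ 8.2631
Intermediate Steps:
K(X) = 8
j = 575266897/2186355574 (j = -231436*1/147269 - 190659*(-1/103922) = -231436/147269 + 27237/14846 = 575266897/2186355574 ≈ 0.26312)
j + J(K(-8)) = 575266897/2186355574 + 8 = 18066111489/2186355574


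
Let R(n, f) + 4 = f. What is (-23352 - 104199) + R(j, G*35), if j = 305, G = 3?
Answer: -127450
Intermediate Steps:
R(n, f) = -4 + f
(-23352 - 104199) + R(j, G*35) = (-23352 - 104199) + (-4 + 3*35) = -127551 + (-4 + 105) = -127551 + 101 = -127450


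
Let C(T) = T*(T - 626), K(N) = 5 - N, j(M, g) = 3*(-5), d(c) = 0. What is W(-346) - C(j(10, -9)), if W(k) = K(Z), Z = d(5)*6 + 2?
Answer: -9612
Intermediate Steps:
j(M, g) = -15
Z = 2 (Z = 0*6 + 2 = 0 + 2 = 2)
C(T) = T*(-626 + T)
W(k) = 3 (W(k) = 5 - 1*2 = 5 - 2 = 3)
W(-346) - C(j(10, -9)) = 3 - (-15)*(-626 - 15) = 3 - (-15)*(-641) = 3 - 1*9615 = 3 - 9615 = -9612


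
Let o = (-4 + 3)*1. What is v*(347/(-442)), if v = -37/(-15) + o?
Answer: -3817/3315 ≈ -1.1514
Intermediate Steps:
o = -1 (o = -1*1 = -1)
v = 22/15 (v = -37/(-15) - 1 = -37*(-1/15) - 1 = 37/15 - 1 = 22/15 ≈ 1.4667)
v*(347/(-442)) = 22*(347/(-442))/15 = 22*(347*(-1/442))/15 = (22/15)*(-347/442) = -3817/3315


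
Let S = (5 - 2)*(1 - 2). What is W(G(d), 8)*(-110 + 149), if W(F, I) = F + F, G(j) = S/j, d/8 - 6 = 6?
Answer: -39/16 ≈ -2.4375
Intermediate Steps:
d = 96 (d = 48 + 8*6 = 48 + 48 = 96)
S = -3 (S = 3*(-1) = -3)
G(j) = -3/j
W(F, I) = 2*F
W(G(d), 8)*(-110 + 149) = (2*(-3/96))*(-110 + 149) = (2*(-3*1/96))*39 = (2*(-1/32))*39 = -1/16*39 = -39/16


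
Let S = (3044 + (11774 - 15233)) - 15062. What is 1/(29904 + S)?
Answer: 1/14427 ≈ 6.9314e-5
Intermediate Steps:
S = -15477 (S = (3044 - 3459) - 15062 = -415 - 15062 = -15477)
1/(29904 + S) = 1/(29904 - 15477) = 1/14427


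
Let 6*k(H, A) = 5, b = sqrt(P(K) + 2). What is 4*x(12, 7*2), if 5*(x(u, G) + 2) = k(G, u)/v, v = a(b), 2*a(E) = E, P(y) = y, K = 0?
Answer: -8 + 2*sqrt(2)/3 ≈ -7.0572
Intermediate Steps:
b = sqrt(2) (b = sqrt(0 + 2) = sqrt(2) ≈ 1.4142)
k(H, A) = 5/6 (k(H, A) = (1/6)*5 = 5/6)
a(E) = E/2
v = sqrt(2)/2 ≈ 0.70711
x(u, G) = -2 + sqrt(2)/6 (x(u, G) = -2 + (5/(6*((sqrt(2)/2))))/5 = -2 + (5*sqrt(2)/6)/5 = -2 + sqrt(2)/6)
4*x(12, 7*2) = 4*(-2 + sqrt(2)/6) = -8 + 2*sqrt(2)/3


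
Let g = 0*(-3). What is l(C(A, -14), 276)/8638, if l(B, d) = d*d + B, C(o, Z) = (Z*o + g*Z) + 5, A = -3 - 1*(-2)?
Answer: 10885/1234 ≈ 8.8209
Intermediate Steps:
g = 0
A = -1 (A = -3 + 2 = -1)
C(o, Z) = 5 + Z*o (C(o, Z) = (Z*o + 0*Z) + 5 = (Z*o + 0) + 5 = Z*o + 5 = 5 + Z*o)
l(B, d) = B + d**2 (l(B, d) = d**2 + B = B + d**2)
l(C(A, -14), 276)/8638 = ((5 - 14*(-1)) + 276**2)/8638 = ((5 + 14) + 76176)*(1/8638) = (19 + 76176)*(1/8638) = 76195*(1/8638) = 10885/1234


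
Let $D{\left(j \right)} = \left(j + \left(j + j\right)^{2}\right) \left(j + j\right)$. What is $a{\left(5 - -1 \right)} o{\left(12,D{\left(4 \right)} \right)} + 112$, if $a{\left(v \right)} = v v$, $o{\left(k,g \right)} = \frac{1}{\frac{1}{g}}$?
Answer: $19696$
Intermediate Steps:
$D{\left(j \right)} = 2 j \left(j + 4 j^{2}\right)$ ($D{\left(j \right)} = \left(j + \left(2 j\right)^{2}\right) 2 j = \left(j + 4 j^{2}\right) 2 j = 2 j \left(j + 4 j^{2}\right)$)
$o{\left(k,g \right)} = g$
$a{\left(v \right)} = v^{2}$
$a{\left(5 - -1 \right)} o{\left(12,D{\left(4 \right)} \right)} + 112 = \left(5 - -1\right)^{2} \cdot 4^{2} \left(2 + 8 \cdot 4\right) + 112 = \left(5 + 1\right)^{2} \cdot 16 \left(2 + 32\right) + 112 = 6^{2} \cdot 16 \cdot 34 + 112 = 36 \cdot 544 + 112 = 19584 + 112 = 19696$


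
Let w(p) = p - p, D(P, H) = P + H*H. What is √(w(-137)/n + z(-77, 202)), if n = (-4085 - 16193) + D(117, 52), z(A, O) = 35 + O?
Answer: √237 ≈ 15.395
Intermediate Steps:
D(P, H) = P + H²
w(p) = 0
n = -17457 (n = (-4085 - 16193) + (117 + 52²) = -20278 + (117 + 2704) = -20278 + 2821 = -17457)
√(w(-137)/n + z(-77, 202)) = √(0/(-17457) + (35 + 202)) = √(0*(-1/17457) + 237) = √(0 + 237) = √237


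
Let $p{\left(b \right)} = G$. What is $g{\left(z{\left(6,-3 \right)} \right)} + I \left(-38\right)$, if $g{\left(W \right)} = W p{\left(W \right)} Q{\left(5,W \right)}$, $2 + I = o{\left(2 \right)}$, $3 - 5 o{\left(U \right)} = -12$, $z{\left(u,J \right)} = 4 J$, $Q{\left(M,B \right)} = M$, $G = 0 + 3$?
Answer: $-218$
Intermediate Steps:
$G = 3$
$p{\left(b \right)} = 3$
$o{\left(U \right)} = 3$ ($o{\left(U \right)} = \frac{3}{5} - - \frac{12}{5} = \frac{3}{5} + \frac{12}{5} = 3$)
$I = 1$ ($I = -2 + 3 = 1$)
$g{\left(W \right)} = 15 W$ ($g{\left(W \right)} = W 3 \cdot 5 = 3 W 5 = 15 W$)
$g{\left(z{\left(6,-3 \right)} \right)} + I \left(-38\right) = 15 \cdot 4 \left(-3\right) + 1 \left(-38\right) = 15 \left(-12\right) - 38 = -180 - 38 = -218$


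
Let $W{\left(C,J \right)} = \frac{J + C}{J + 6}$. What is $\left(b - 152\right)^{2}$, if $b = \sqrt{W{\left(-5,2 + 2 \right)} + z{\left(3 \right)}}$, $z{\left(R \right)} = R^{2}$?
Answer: $\frac{\left(1520 - \sqrt{890}\right)^{2}}{100} \approx 22206.0$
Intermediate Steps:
$W{\left(C,J \right)} = \frac{C + J}{6 + J}$
$b = \frac{\sqrt{890}}{10}$ ($b = \sqrt{\frac{-5 + \left(2 + 2\right)}{6 + \left(2 + 2\right)} + 3^{2}} = \sqrt{\frac{-5 + 4}{6 + 4} + 9} = \sqrt{\frac{1}{10} \left(-1\right) + 9} = \sqrt{- \frac{1}{10} + 9} = \sqrt{\frac{89}{10}} = \frac{\sqrt{890}}{10} \approx 2.9833$)
$\left(b - 152\right)^{2} = \left(\frac{\sqrt{890}}{10} - 152\right)^{2} = \left(-152 + \frac{\sqrt{890}}{10}\right)^{2}$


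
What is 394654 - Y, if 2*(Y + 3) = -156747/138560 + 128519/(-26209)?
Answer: 2866430735313323/7263038080 ≈ 3.9466e+5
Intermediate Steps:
Y = -43704889003/7263038080 (Y = -3 + (-156747/138560 + 128519/(-26209))/2 = -3 + (-156747*1/138560 + 128519*(-1/26209))/2 = -3 + (-156747/138560 - 128519/26209)/2 = -3 + (1/2)*(-21915774763/3631519040) = -3 - 21915774763/7263038080 = -43704889003/7263038080 ≈ -6.0174)
394654 - Y = 394654 - 1*(-43704889003/7263038080) = 394654 + 43704889003/7263038080 = 2866430735313323/7263038080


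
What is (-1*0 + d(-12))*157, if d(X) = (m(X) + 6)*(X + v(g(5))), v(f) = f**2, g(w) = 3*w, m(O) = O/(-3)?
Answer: 334410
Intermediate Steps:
m(O) = -O/3 (m(O) = O*(-1/3) = -O/3)
d(X) = (6 - X/3)*(225 + X) (d(X) = (-X/3 + 6)*(X + (3*5)**2) = (6 - X/3)*(X + 15**2) = (6 - X/3)*(X + 225) = (6 - X/3)*(225 + X))
(-1*0 + d(-12))*157 = (-1*0 + (1350 - 69*(-12) - 1/3*(-12)**2))*157 = (0 + (1350 + 828 - 1/3*144))*157 = (0 + (1350 + 828 - 48))*157 = (0 + 2130)*157 = 2130*157 = 334410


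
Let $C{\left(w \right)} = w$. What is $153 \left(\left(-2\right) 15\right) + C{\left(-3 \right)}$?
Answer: $-4593$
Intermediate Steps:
$153 \left(\left(-2\right) 15\right) + C{\left(-3 \right)} = 153 \left(\left(-2\right) 15\right) - 3 = 153 \left(-30\right) - 3 = -4590 - 3 = -4593$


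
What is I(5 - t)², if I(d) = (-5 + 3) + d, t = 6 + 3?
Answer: 36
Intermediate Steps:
t = 9
I(d) = -2 + d
I(5 - t)² = (-2 + (5 - 1*9))² = (-2 + (5 - 9))² = (-2 - 4)² = (-6)² = 36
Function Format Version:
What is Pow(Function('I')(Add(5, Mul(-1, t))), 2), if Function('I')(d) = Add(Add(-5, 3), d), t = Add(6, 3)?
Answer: 36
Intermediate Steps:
t = 9
Function('I')(d) = Add(-2, d)
Pow(Function('I')(Add(5, Mul(-1, t))), 2) = Pow(Add(-2, Add(5, Mul(-1, 9))), 2) = Pow(Add(-2, Add(5, -9)), 2) = Pow(Add(-2, -4), 2) = Pow(-6, 2) = 36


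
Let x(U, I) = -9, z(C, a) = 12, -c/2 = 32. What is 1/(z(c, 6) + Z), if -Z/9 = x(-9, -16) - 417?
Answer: 1/3846 ≈ 0.00026001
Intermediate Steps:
c = -64 (c = -2*32 = -64)
Z = 3834 (Z = -9*(-9 - 417) = -9*(-426) = 3834)
1/(z(c, 6) + Z) = 1/(12 + 3834) = 1/3846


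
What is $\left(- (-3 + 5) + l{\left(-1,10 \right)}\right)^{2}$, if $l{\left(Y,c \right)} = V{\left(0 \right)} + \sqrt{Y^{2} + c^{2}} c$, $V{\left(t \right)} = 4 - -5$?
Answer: $10149 + 140 \sqrt{101} \approx 11556.0$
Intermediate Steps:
$V{\left(t \right)} = 9$ ($V{\left(t \right)} = 4 + 5 = 9$)
$l{\left(Y,c \right)} = 9 + c \sqrt{Y^{2} + c^{2}}$ ($l{\left(Y,c \right)} = 9 + \sqrt{Y^{2} + c^{2}} c = 9 + c \sqrt{Y^{2} + c^{2}}$)
$\left(- (-3 + 5) + l{\left(-1,10 \right)}\right)^{2} = \left(- (-3 + 5) + \left(9 + 10 \sqrt{\left(-1\right)^{2} + 10^{2}}\right)\right)^{2} = \left(\left(-1\right) 2 + \left(9 + 10 \sqrt{1 + 100}\right)\right)^{2} = \left(-2 + \left(9 + 10 \sqrt{101}\right)\right)^{2} = \left(7 + 10 \sqrt{101}\right)^{2}$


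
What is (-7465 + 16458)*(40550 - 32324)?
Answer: 73976418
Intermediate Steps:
(-7465 + 16458)*(40550 - 32324) = 8993*8226 = 73976418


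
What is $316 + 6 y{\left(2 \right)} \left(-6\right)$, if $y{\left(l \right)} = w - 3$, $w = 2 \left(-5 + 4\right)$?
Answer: $496$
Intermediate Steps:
$w = -2$ ($w = 2 \left(-1\right) = -2$)
$y{\left(l \right)} = -5$ ($y{\left(l \right)} = -2 - 3 = -5$)
$316 + 6 y{\left(2 \right)} \left(-6\right) = 316 + 6 \left(-5\right) \left(-6\right) = 316 - -180 = 316 + 180 = 496$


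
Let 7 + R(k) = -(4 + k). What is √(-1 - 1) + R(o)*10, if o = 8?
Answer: -190 + I*√2 ≈ -190.0 + 1.4142*I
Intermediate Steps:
R(k) = -11 - k (R(k) = -7 - (4 + k) = -7 + (-4 - k) = -11 - k)
√(-1 - 1) + R(o)*10 = √(-1 - 1) + (-11 - 1*8)*10 = √(-2) + (-11 - 8)*10 = I*√2 - 19*10 = I*√2 - 190 = -190 + I*√2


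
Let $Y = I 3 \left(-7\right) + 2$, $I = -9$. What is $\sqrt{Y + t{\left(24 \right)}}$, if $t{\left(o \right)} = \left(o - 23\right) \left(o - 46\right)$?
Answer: $13$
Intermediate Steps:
$t{\left(o \right)} = \left(-46 + o\right) \left(-23 + o\right)$ ($t{\left(o \right)} = \left(-23 + o\right) \left(-46 + o\right) = \left(-46 + o\right) \left(-23 + o\right)$)
$Y = 191$ ($Y = - 9 \cdot 3 \left(-7\right) + 2 = \left(-9\right) \left(-21\right) + 2 = 189 + 2 = 191$)
$\sqrt{Y + t{\left(24 \right)}} = \sqrt{191 + \left(1058 + 24^{2} - 1656\right)} = \sqrt{191 + \left(1058 + 576 - 1656\right)} = \sqrt{191 - 22} = \sqrt{169} = 13$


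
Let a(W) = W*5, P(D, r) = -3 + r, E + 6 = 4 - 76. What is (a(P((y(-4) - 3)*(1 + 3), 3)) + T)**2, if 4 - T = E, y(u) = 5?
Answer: 6724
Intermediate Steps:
E = -78 (E = -6 + (4 - 76) = -6 - 72 = -78)
a(W) = 5*W
T = 82 (T = 4 - 1*(-78) = 4 + 78 = 82)
(a(P((y(-4) - 3)*(1 + 3), 3)) + T)**2 = (5*(-3 + 3) + 82)**2 = (5*0 + 82)**2 = (0 + 82)**2 = 82**2 = 6724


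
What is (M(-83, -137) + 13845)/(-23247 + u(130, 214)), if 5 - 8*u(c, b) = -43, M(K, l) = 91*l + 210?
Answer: -1588/23241 ≈ -0.068328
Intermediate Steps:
M(K, l) = 210 + 91*l
u(c, b) = 6 (u(c, b) = 5/8 - 1/8*(-43) = 5/8 + 43/8 = 6)
(M(-83, -137) + 13845)/(-23247 + u(130, 214)) = ((210 + 91*(-137)) + 13845)/(-23247 + 6) = ((210 - 12467) + 13845)/(-23241) = (-12257 + 13845)*(-1/23241) = 1588*(-1/23241) = -1588/23241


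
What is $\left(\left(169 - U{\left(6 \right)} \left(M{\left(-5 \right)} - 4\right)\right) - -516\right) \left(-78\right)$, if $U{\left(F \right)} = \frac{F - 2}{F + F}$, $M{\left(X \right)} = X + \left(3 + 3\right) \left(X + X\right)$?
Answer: $-55224$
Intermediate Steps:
$M{\left(X \right)} = 13 X$ ($M{\left(X \right)} = X + 6 \cdot 2 X = X + 12 X = 13 X$)
$U{\left(F \right)} = \frac{-2 + F}{2 F}$
$\left(\left(169 - U{\left(6 \right)} \left(M{\left(-5 \right)} - 4\right)\right) - -516\right) \left(-78\right) = \left(\left(169 - \frac{-2 + 6}{2 \cdot 6} \left(13 \left(-5\right) - 4\right)\right) - -516\right) \left(-78\right) = \left(\left(169 - \frac{1}{2} \cdot \frac{1}{6} \cdot 4 \left(-65 - 4\right)\right) + 516\right) \left(-78\right) = \left(\left(169 - \frac{1}{3} \left(-69\right)\right) + 516\right) \left(-78\right) = \left(\left(169 - -23\right) + 516\right) \left(-78\right) = \left(\left(169 + 23\right) + 516\right) \left(-78\right) = \left(192 + 516\right) \left(-78\right) = 708 \left(-78\right) = -55224$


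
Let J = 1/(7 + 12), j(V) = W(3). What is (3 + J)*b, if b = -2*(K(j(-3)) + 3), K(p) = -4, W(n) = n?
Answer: 116/19 ≈ 6.1053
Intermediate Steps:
j(V) = 3
J = 1/19 ≈ 0.052632
b = 2 (b = -2*(-4 + 3) = -2*(-1) = 2)
(3 + J)*b = (3 + 1/19)*2 = (58/19)*2 = 116/19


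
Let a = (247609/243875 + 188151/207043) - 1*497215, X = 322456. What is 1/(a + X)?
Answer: -50492611625/8823941163938063 ≈ -5.7222e-6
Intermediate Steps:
a = -25105586738089063/50492611625 (a = (247609*(1/243875) + 188151*(1/207043)) - 497215 = (247609/243875 + 188151/207043) - 497215 = 97151035312/50492611625 - 497215 = -25105586738089063/50492611625 ≈ -4.9721e+5)
1/(a + X) = 1/(-25105586738089063/50492611625 + 322456) = 1/(-8823941163938063/50492611625) = -50492611625/8823941163938063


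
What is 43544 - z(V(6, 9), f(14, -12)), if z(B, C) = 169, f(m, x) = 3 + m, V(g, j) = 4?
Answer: 43375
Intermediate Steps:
43544 - z(V(6, 9), f(14, -12)) = 43544 - 1*169 = 43544 - 169 = 43375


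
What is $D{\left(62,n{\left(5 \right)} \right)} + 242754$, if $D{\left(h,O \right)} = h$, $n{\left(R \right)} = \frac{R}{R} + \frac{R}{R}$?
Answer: $242816$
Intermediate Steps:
$n{\left(R \right)} = 2$ ($n{\left(R \right)} = 1 + 1 = 2$)
$D{\left(62,n{\left(5 \right)} \right)} + 242754 = 62 + 242754 = 242816$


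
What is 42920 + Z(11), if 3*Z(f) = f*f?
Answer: 128881/3 ≈ 42960.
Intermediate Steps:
Z(f) = f**2/3 (Z(f) = (f*f)/3 = f**2/3)
42920 + Z(11) = 42920 + (1/3)*11**2 = 42920 + (1/3)*121 = 42920 + 121/3 = 128881/3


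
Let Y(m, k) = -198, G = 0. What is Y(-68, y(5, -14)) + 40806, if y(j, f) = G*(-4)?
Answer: 40608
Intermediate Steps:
y(j, f) = 0 (y(j, f) = 0*(-4) = 0)
Y(-68, y(5, -14)) + 40806 = -198 + 40806 = 40608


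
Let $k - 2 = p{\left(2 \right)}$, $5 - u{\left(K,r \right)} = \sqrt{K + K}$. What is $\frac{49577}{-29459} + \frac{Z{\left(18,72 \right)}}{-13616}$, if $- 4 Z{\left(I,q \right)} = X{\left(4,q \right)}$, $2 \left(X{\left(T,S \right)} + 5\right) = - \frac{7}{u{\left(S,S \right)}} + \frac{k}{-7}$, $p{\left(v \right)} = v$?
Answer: $- \frac{37804237945}{22462369664} \approx -1.683$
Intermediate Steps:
$u{\left(K,r \right)} = 5 - \sqrt{2} \sqrt{K}$ ($u{\left(K,r \right)} = 5 - \sqrt{K + K} = 5 - \sqrt{2 K} = 5 - \sqrt{2} \sqrt{K}$)
$k = 4$ ($k = 2 + 2 = 4$)
$X{\left(T,S \right)} = - \frac{37}{7} - \frac{7}{2 \left(5 - \sqrt{2} \sqrt{S}\right)}$ ($X{\left(T,S \right)} = -5 + \frac{- \frac{7}{5 - \sqrt{2} \sqrt{S}} + \frac{4}{-7}}{2} = -5 + \frac{- \frac{7}{5 - \sqrt{2} \sqrt{S}} + 4 \left(- \frac{1}{7}\right)}{2} = -5 + \frac{- \frac{7}{5 - \sqrt{2} \sqrt{S}} - \frac{4}{7}}{2} = -5 + \frac{- \frac{4}{7} - \frac{7}{5 - \sqrt{2} \sqrt{S}}}{2} = -5 - \left(\frac{2}{7} + \frac{7}{2 \left(5 - \sqrt{2} \sqrt{S}\right)}\right) = - \frac{37}{7} - \frac{7}{2 \left(5 - \sqrt{2} \sqrt{S}\right)}$)
$Z{\left(I,q \right)} = - \frac{419 - 74 \sqrt{2} \sqrt{q}}{56 \left(-5 + \sqrt{2} \sqrt{q}\right)}$ ($Z{\left(I,q \right)} = - \frac{\frac{1}{14} \frac{1}{-5 + \sqrt{2} \sqrt{q}} \left(419 - 74 \sqrt{2} \sqrt{q}\right)}{4} = - \frac{419 - 74 \sqrt{2} \sqrt{q}}{56 \left(-5 + \sqrt{2} \sqrt{q}\right)}$)
$\frac{49577}{-29459} + \frac{Z{\left(18,72 \right)}}{-13616} = \frac{49577}{-29459} + \frac{\frac{1}{56} \frac{1}{-5 + \sqrt{2} \sqrt{72}} \left(-419 + 74 \sqrt{2} \sqrt{72}\right)}{-13616} = 49577 \left(- \frac{1}{29459}\right) + \frac{-419 + 74 \sqrt{2} \cdot 6 \sqrt{2}}{56 \left(-5 + \sqrt{2} \cdot 6 \sqrt{2}\right)} \left(- \frac{1}{13616}\right) = - \frac{49577}{29459} + \frac{-419 + 888}{56 \left(-5 + 12\right)} \left(- \frac{1}{13616}\right) = - \frac{49577}{29459} + \frac{1}{56} \cdot \frac{1}{7} \cdot 469 \left(- \frac{1}{13616}\right) = - \frac{49577}{29459} + \frac{67}{56} \left(- \frac{1}{13616}\right) = - \frac{49577}{29459} - \frac{67}{762496} = - \frac{37804237945}{22462369664}$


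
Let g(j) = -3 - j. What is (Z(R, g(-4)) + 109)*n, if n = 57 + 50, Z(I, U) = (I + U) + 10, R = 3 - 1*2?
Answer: 12947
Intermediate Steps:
R = 1 (R = 3 - 2 = 1)
Z(I, U) = 10 + I + U
n = 107
(Z(R, g(-4)) + 109)*n = ((10 + 1 + (-3 - 1*(-4))) + 109)*107 = ((10 + 1 + (-3 + 4)) + 109)*107 = ((10 + 1 + 1) + 109)*107 = (12 + 109)*107 = 121*107 = 12947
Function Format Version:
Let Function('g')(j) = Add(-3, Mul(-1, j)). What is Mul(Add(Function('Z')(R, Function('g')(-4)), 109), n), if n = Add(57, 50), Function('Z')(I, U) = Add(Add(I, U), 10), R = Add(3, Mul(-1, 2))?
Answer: 12947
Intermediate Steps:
R = 1 (R = Add(3, -2) = 1)
Function('Z')(I, U) = Add(10, I, U)
n = 107
Mul(Add(Function('Z')(R, Function('g')(-4)), 109), n) = Mul(Add(Add(10, 1, Add(-3, Mul(-1, -4))), 109), 107) = Mul(Add(Add(10, 1, Add(-3, 4)), 109), 107) = Mul(Add(Add(10, 1, 1), 109), 107) = Mul(Add(12, 109), 107) = Mul(121, 107) = 12947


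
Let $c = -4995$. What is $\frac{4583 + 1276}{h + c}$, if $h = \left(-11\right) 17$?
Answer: $- \frac{5859}{5182} \approx -1.1306$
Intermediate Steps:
$h = -187$
$\frac{4583 + 1276}{h + c} = \frac{4583 + 1276}{-187 - 4995} = \frac{5859}{-5182} = 5859 \left(- \frac{1}{5182}\right) = - \frac{5859}{5182}$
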